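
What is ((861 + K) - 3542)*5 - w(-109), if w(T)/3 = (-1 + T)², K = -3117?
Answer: -65290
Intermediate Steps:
w(T) = 3*(-1 + T)²
((861 + K) - 3542)*5 - w(-109) = ((861 - 3117) - 3542)*5 - 3*(-1 - 109)² = (-2256 - 3542)*5 - 3*(-110)² = -5798*5 - 3*12100 = -28990 - 1*36300 = -28990 - 36300 = -65290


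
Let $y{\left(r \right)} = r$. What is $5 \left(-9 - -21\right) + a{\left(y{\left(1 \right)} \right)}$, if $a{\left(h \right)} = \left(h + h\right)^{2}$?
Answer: $64$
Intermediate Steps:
$a{\left(h \right)} = 4 h^{2}$ ($a{\left(h \right)} = \left(2 h\right)^{2} = 4 h^{2}$)
$5 \left(-9 - -21\right) + a{\left(y{\left(1 \right)} \right)} = 5 \left(-9 - -21\right) + 4 \cdot 1^{2} = 5 \left(-9 + 21\right) + 4 \cdot 1 = 5 \cdot 12 + 4 = 60 + 4 = 64$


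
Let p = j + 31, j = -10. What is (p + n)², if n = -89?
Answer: 4624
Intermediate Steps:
p = 21 (p = -10 + 31 = 21)
(p + n)² = (21 - 89)² = (-68)² = 4624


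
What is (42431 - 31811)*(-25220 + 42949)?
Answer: 188281980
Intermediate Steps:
(42431 - 31811)*(-25220 + 42949) = 10620*17729 = 188281980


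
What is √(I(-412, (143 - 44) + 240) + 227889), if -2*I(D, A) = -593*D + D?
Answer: √105937 ≈ 325.48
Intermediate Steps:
I(D, A) = 296*D (I(D, A) = -(-593*D + D)/2 = -(-296)*D = 296*D)
√(I(-412, (143 - 44) + 240) + 227889) = √(296*(-412) + 227889) = √(-121952 + 227889) = √105937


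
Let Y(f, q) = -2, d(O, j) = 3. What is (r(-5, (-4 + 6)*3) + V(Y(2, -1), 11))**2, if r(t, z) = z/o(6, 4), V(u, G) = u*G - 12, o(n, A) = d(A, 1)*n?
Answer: 10201/9 ≈ 1133.4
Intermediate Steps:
o(n, A) = 3*n
V(u, G) = -12 + G*u (V(u, G) = G*u - 12 = -12 + G*u)
r(t, z) = z/18 (r(t, z) = z/((3*6)) = z/18)
(r(-5, (-4 + 6)*3) + V(Y(2, -1), 11))**2 = (((-4 + 6)*3)/18 + (-12 + 11*(-2)))**2 = ((2*3)/18 + (-12 - 22))**2 = ((1/18)*6 - 34)**2 = (1/3 - 34)**2 = (-101/3)**2 = 10201/9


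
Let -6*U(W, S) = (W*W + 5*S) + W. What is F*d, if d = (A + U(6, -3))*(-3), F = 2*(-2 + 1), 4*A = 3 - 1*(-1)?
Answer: -21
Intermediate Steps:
A = 1 (A = (3 - 1*(-1))/4 = (3 + 1)/4 = (¼)*4 = 1)
U(W, S) = -5*S/6 - W/6 - W²/6 (U(W, S) = -((W*W + 5*S) + W)/6 = -((W² + 5*S) + W)/6 = -(W + W² + 5*S)/6 = -5*S/6 - W/6 - W²/6)
F = -2 (F = 2*(-1) = -2)
d = 21/2 (d = (1 + (-⅚*(-3) - ⅙*6 - ⅙*6²))*(-3) = (1 + (5/2 - 1 - ⅙*36))*(-3) = (1 + (5/2 - 1 - 6))*(-3) = (1 - 9/2)*(-3) = -7/2*(-3) = 21/2 ≈ 10.500)
F*d = -2*21/2 = -21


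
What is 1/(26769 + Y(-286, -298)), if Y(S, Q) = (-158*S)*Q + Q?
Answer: -1/13439553 ≈ -7.4407e-8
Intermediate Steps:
Y(S, Q) = Q - 158*Q*S (Y(S, Q) = -158*Q*S + Q = Q - 158*Q*S)
1/(26769 + Y(-286, -298)) = 1/(26769 - 298*(1 - 158*(-286))) = 1/(26769 - 298*(1 + 45188)) = 1/(26769 - 298*45189) = 1/(26769 - 13466322) = 1/(-13439553) = -1/13439553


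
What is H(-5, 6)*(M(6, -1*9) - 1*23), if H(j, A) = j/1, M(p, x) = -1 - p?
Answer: 150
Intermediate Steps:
H(j, A) = j (H(j, A) = j*1 = j)
H(-5, 6)*(M(6, -1*9) - 1*23) = -5*((-1 - 1*6) - 1*23) = -5*((-1 - 6) - 23) = -5*(-7 - 23) = -5*(-30) = 150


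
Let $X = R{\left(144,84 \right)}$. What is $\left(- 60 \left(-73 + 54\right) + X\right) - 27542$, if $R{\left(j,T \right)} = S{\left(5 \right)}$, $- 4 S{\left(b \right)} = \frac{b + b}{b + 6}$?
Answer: $- \frac{580849}{22} \approx -26402.0$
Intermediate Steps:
$S{\left(b \right)} = - \frac{b}{2 \left(6 + b\right)}$ ($S{\left(b \right)} = - \frac{\left(b + b\right) \frac{1}{b + 6}}{4} = - \frac{2 b \frac{1}{6 + b}}{4} = - \frac{b}{2 \left(6 + b\right)}$)
$R{\left(j,T \right)} = - \frac{5}{22}$ ($R{\left(j,T \right)} = \left(-1\right) 5 \frac{1}{12 + 2 \cdot 5} = \left(-1\right) 5 \frac{1}{12 + 10} = \left(-1\right) 5 \cdot \frac{1}{22} = - \frac{5}{22}$)
$X = - \frac{5}{22} \approx -0.22727$
$\left(- 60 \left(-73 + 54\right) + X\right) - 27542 = \left(- 60 \left(-73 + 54\right) - \frac{5}{22}\right) - 27542 = \left(\left(-60\right) \left(-19\right) - \frac{5}{22}\right) - 27542 = \left(1140 - \frac{5}{22}\right) - 27542 = \frac{25075}{22} - 27542 = - \frac{580849}{22}$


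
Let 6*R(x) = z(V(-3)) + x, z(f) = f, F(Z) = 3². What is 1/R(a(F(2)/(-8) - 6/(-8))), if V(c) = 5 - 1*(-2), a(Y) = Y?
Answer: 48/53 ≈ 0.90566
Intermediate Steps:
F(Z) = 9
V(c) = 7 (V(c) = 5 + 2 = 7)
R(x) = 7/6 + x/6 (R(x) = (7 + x)/6 = 7/6 + x/6)
1/R(a(F(2)/(-8) - 6/(-8))) = 1/(7/6 + (9/(-8) - 6/(-8))/6) = 1/(7/6 + (9*(-⅛) - 6*(-⅛))/6) = 1/(7/6 + (-9/8 + ¾)/6) = 1/(7/6 + (⅙)*(-3/8)) = 1/(7/6 - 1/16) = 1/(53/48) = 48/53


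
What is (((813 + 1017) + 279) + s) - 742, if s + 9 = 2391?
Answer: 3749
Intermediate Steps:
s = 2382 (s = -9 + 2391 = 2382)
(((813 + 1017) + 279) + s) - 742 = (((813 + 1017) + 279) + 2382) - 742 = ((1830 + 279) + 2382) - 742 = (2109 + 2382) - 742 = 4491 - 742 = 3749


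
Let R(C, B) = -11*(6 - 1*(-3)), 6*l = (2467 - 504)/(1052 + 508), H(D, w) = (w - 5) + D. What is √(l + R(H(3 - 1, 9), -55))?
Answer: I*√355645/60 ≈ 9.9393*I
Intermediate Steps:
H(D, w) = -5 + D + w (H(D, w) = (-5 + w) + D = -5 + D + w)
l = 151/720 (l = ((2467 - 504)/(1052 + 508))/6 = (1963/1560)/6 = (1963*(1/1560))/6 = (⅙)*(151/120) = 151/720 ≈ 0.20972)
R(C, B) = -99 (R(C, B) = -11*(6 + 3) = -11*9 = -99)
√(l + R(H(3 - 1, 9), -55)) = √(151/720 - 99) = √(-71129/720) = I*√355645/60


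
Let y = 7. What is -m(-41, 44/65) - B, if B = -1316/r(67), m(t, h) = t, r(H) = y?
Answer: 229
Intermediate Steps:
r(H) = 7
B = -188 (B = -1316/7 = -1316*1/7 = -188)
-m(-41, 44/65) - B = -1*(-41) - 1*(-188) = 41 + 188 = 229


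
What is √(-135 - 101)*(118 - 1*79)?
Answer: 78*I*√59 ≈ 599.13*I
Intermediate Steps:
√(-135 - 101)*(118 - 1*79) = √(-236)*(118 - 79) = (2*I*√59)*39 = 78*I*√59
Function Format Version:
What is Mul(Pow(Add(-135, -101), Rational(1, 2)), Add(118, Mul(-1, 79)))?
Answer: Mul(78, I, Pow(59, Rational(1, 2))) ≈ Mul(599.13, I)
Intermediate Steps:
Mul(Pow(Add(-135, -101), Rational(1, 2)), Add(118, Mul(-1, 79))) = Mul(Pow(-236, Rational(1, 2)), Add(118, -79)) = Mul(Mul(2, I, Pow(59, Rational(1, 2))), 39) = Mul(78, I, Pow(59, Rational(1, 2)))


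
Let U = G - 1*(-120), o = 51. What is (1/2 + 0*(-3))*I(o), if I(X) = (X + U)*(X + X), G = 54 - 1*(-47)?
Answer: 13872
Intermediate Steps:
G = 101 (G = 54 + 47 = 101)
U = 221 (U = 101 - 1*(-120) = 101 + 120 = 221)
I(X) = 2*X*(221 + X) (I(X) = (X + 221)*(X + X) = (221 + X)*(2*X) = 2*X*(221 + X))
(1/2 + 0*(-3))*I(o) = (1/2 + 0*(-3))*(2*51*(221 + 51)) = (½ + 0)*(2*51*272) = (½)*27744 = 13872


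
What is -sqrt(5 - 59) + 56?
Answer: 56 - 3*I*sqrt(6) ≈ 56.0 - 7.3485*I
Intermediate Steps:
-sqrt(5 - 59) + 56 = -sqrt(-54) + 56 = -3*I*sqrt(6) + 56 = 56 - 3*I*sqrt(6)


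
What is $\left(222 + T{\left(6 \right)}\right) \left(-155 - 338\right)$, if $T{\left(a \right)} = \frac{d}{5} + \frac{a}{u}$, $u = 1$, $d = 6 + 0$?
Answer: $- \frac{564978}{5} \approx -1.13 \cdot 10^{5}$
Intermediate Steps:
$d = 6$
$T{\left(a \right)} = \frac{6}{5} + a$ ($T{\left(a \right)} = \frac{6}{5} + \frac{a}{1} = 6 \cdot \frac{1}{5} + a 1 = \frac{6}{5} + a$)
$\left(222 + T{\left(6 \right)}\right) \left(-155 - 338\right) = \left(222 + \left(\frac{6}{5} + 6\right)\right) \left(-155 - 338\right) = \left(222 + \frac{36}{5}\right) \left(-493\right) = \frac{1146}{5} \left(-493\right) = - \frac{564978}{5}$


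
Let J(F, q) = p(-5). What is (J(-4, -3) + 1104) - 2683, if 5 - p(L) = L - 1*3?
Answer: -1566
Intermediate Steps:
p(L) = 8 - L (p(L) = 5 - (L - 1*3) = 5 - (L - 3) = 5 - (-3 + L) = 5 + (3 - L) = 8 - L)
J(F, q) = 13 (J(F, q) = 8 - 1*(-5) = 8 + 5 = 13)
(J(-4, -3) + 1104) - 2683 = (13 + 1104) - 2683 = 1117 - 2683 = -1566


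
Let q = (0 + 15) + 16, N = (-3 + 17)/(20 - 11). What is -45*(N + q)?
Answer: -1465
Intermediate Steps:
N = 14/9 ≈ 1.5556
q = 31 (q = 15 + 16 = 31)
-45*(N + q) = -45*(14/9 + 31) = -45*293/9 = -1465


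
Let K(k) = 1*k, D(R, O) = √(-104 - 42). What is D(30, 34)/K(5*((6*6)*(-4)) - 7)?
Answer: -I*√146/727 ≈ -0.01662*I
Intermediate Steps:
D(R, O) = I*√146 (D(R, O) = √(-146) = I*√146)
K(k) = k
D(30, 34)/K(5*((6*6)*(-4)) - 7) = (I*√146)/(5*((6*6)*(-4)) - 7) = (I*√146)/(5*(36*(-4)) - 7) = (I*√146)/(5*(-144) - 7) = (I*√146)/(-720 - 7) = (I*√146)/(-727) = (I*√146)*(-1/727) = -I*√146/727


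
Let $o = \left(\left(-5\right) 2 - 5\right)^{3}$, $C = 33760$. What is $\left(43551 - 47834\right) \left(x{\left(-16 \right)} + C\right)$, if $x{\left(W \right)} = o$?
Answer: $-130138955$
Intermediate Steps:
$o = -3375$ ($o = \left(-10 - 5\right)^{3} = \left(-15\right)^{3} = -3375$)
$x{\left(W \right)} = -3375$
$\left(43551 - 47834\right) \left(x{\left(-16 \right)} + C\right) = \left(43551 - 47834\right) \left(-3375 + 33760\right) = \left(-4283\right) 30385 = -130138955$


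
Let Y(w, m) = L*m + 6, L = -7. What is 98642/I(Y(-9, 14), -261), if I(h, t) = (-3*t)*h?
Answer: -49321/36018 ≈ -1.3693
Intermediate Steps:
Y(w, m) = 6 - 7*m (Y(w, m) = -7*m + 6 = 6 - 7*m)
I(h, t) = -3*h*t
98642/I(Y(-9, 14), -261) = 98642/((-3*(6 - 7*14)*(-261))) = 98642/((-3*(6 - 98)*(-261))) = 98642/((-3*(-92)*(-261))) = 98642/(-72036) = 98642*(-1/72036) = -49321/36018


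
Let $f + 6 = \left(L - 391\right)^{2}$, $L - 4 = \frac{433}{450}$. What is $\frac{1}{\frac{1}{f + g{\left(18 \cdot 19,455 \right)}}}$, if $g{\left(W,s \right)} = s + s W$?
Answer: $\frac{61779543589}{202500} \approx 3.0508 \cdot 10^{5}$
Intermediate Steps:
$g{\left(W,s \right)} = s + W s$
$L = \frac{2233}{450}$ ($L = 4 + \frac{433}{450} = \frac{2233}{450} \approx 4.9622$)
$f = \frac{30176381089}{202500}$ ($f = -6 + \left(\frac{2233}{450} - 391\right)^{2} = -6 + \left(- \frac{173717}{450}\right)^{2} = -6 + \frac{30177596089}{202500} = \frac{30176381089}{202500} \approx 1.4902 \cdot 10^{5}$)
$\frac{1}{\frac{1}{f + g{\left(18 \cdot 19,455 \right)}}} = \frac{1}{\frac{1}{\frac{30176381089}{202500} + 455 \left(1 + 18 \cdot 19\right)}} = \frac{1}{\frac{1}{\frac{30176381089}{202500} + 455 \left(1 + 342\right)}} = \frac{1}{\frac{1}{\frac{30176381089}{202500} + 455 \cdot 343}} = \frac{1}{\frac{1}{\frac{30176381089}{202500} + 156065}} = \frac{1}{\frac{1}{\frac{61779543589}{202500}}} = \frac{1}{\frac{202500}{61779543589}} = \frac{61779543589}{202500}$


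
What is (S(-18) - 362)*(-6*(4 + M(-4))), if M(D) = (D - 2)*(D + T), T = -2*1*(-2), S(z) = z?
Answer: 9120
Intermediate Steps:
T = 4 (T = -2*(-2) = 4)
M(D) = (-2 + D)*(4 + D) (M(D) = (D - 2)*(D + 4) = (-2 + D)*(4 + D))
(S(-18) - 362)*(-6*(4 + M(-4))) = (-18 - 362)*(-6*(4 + (-8 + (-4)**2 + 2*(-4)))) = -(-2280)*(4 + (-8 + 16 - 8)) = -(-2280)*(4 + 0) = -(-2280)*4 = -380*(-24) = 9120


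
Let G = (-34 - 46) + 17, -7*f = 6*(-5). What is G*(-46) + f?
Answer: 20316/7 ≈ 2902.3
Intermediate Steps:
f = 30/7 (f = -6*(-5)/7 = -⅐*(-30) = 30/7 ≈ 4.2857)
G = -63 (G = -80 + 17 = -63)
G*(-46) + f = -63*(-46) + 30/7 = 2898 + 30/7 = 20316/7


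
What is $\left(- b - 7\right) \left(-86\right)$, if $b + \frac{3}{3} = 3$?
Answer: $774$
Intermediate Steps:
$b = 2$ ($b = -1 + 3 = 2$)
$\left(- b - 7\right) \left(-86\right) = \left(\left(-1\right) 2 - 7\right) \left(-86\right) = \left(-2 - 7\right) \left(-86\right) = \left(-9\right) \left(-86\right) = 774$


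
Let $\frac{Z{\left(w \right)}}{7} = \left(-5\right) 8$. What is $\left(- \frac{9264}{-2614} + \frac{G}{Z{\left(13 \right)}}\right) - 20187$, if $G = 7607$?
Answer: $- \frac{7396279909}{365960} \approx -20211.0$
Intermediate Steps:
$Z{\left(w \right)} = -280$ ($Z{\left(w \right)} = 7 \left(\left(-5\right) 8\right) = 7 \left(-40\right) = -280$)
$\left(- \frac{9264}{-2614} + \frac{G}{Z{\left(13 \right)}}\right) - 20187 = \left(- \frac{9264}{-2614} + \frac{7607}{-280}\right) - 20187 = \left(\left(-9264\right) \left(- \frac{1}{2614}\right) + 7607 \left(- \frac{1}{280}\right)\right) - 20187 = \left(\frac{4632}{1307} - \frac{7607}{280}\right) - 20187 = - \frac{8645389}{365960} - 20187 = - \frac{7396279909}{365960}$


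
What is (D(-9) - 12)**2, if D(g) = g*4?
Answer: 2304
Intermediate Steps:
D(g) = 4*g
(D(-9) - 12)**2 = (4*(-9) - 12)**2 = (-36 - 12)**2 = (-48)**2 = 2304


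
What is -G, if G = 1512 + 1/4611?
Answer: -6971833/4611 ≈ -1512.0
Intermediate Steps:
G = 6971833/4611 (G = 1512 + 1/4611 = 6971833/4611 ≈ 1512.0)
-G = -1*6971833/4611 = -6971833/4611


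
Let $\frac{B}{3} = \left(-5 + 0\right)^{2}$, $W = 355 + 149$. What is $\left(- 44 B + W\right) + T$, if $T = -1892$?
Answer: $-4688$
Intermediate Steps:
$W = 504$
$B = 75$ ($B = 3 \left(-5 + 0\right)^{2} = 3 \left(-5\right)^{2} = 3 \cdot 25 = 75$)
$\left(- 44 B + W\right) + T = \left(\left(-44\right) 75 + 504\right) - 1892 = \left(-3300 + 504\right) - 1892 = -2796 - 1892 = -4688$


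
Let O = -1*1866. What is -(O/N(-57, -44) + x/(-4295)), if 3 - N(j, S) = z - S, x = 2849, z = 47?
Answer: -3881879/188980 ≈ -20.541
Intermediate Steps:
O = -1866
N(j, S) = -44 + S (N(j, S) = 3 - (47 - S) = 3 + (-47 + S) = -44 + S)
-(O/N(-57, -44) + x/(-4295)) = -(-1866/(-44 - 44) + 2849/(-4295)) = -(-1866/(-88) + 2849*(-1/4295)) = -(-1866*(-1/88) - 2849/4295) = -(933/44 - 2849/4295) = -1*3881879/188980 = -3881879/188980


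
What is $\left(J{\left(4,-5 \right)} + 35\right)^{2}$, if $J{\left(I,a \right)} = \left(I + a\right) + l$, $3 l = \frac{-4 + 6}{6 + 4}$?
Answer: $\frac{261121}{225} \approx 1160.5$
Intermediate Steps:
$l = \frac{1}{15}$ ($l = \frac{\left(-4 + 6\right) \frac{1}{6 + 4}}{3} = \frac{2 \cdot \frac{1}{10}}{3} = \frac{1}{3} \cdot \frac{1}{5} = \frac{1}{15} \approx 0.066667$)
$J{\left(I,a \right)} = \frac{1}{15} + I + a$ ($J{\left(I,a \right)} = \left(I + a\right) + \frac{1}{15} = \frac{1}{15} + I + a$)
$\left(J{\left(4,-5 \right)} + 35\right)^{2} = \left(\left(\frac{1}{15} + 4 - 5\right) + 35\right)^{2} = \left(- \frac{14}{15} + 35\right)^{2} = \left(\frac{511}{15}\right)^{2} = \frac{261121}{225}$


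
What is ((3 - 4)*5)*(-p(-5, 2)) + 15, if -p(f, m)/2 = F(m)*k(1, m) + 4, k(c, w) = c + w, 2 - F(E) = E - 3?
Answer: -115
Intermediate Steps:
F(E) = 5 - E (F(E) = 2 - (E - 3) = 2 - (-3 + E) = 2 + (3 - E) = 5 - E)
p(f, m) = -8 - 2*(1 + m)*(5 - m) (p(f, m) = -2*((5 - m)*(1 + m) + 4) = -2*((1 + m)*(5 - m) + 4) = -2*(4 + (1 + m)*(5 - m)) = -8 - 2*(1 + m)*(5 - m))
((3 - 4)*5)*(-p(-5, 2)) + 15 = ((3 - 4)*5)*(-(-8 + 2*(1 + 2)*(-5 + 2))) + 15 = (-1*5)*(-(-8 + 2*3*(-3))) + 15 = -(-5)*(-8 - 18) + 15 = -(-5)*(-26) + 15 = -5*26 + 15 = -130 + 15 = -115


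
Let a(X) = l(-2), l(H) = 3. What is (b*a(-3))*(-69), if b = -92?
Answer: 19044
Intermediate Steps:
a(X) = 3
(b*a(-3))*(-69) = -92*3*(-69) = -276*(-69) = 19044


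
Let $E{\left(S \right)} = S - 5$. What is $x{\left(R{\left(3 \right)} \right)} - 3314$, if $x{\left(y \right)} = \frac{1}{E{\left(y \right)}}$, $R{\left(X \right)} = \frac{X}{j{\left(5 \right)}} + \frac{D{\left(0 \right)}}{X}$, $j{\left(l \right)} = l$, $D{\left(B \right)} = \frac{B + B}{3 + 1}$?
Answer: $- \frac{72913}{22} \approx -3314.2$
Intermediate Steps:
$E{\left(S \right)} = -5 + S$ ($E{\left(S \right)} = S - 5 = -5 + S$)
$D{\left(B \right)} = \frac{B}{2}$ ($D{\left(B \right)} = \frac{2 B}{4} = 2 B \frac{1}{4} = \frac{B}{2}$)
$R{\left(X \right)} = \frac{X}{5}$ ($R{\left(X \right)} = \frac{X}{5} + \frac{\frac{1}{2} \cdot 0}{X} = X \frac{1}{5} + \frac{0}{X} = \frac{X}{5} + 0 = \frac{X}{5}$)
$x{\left(y \right)} = \frac{1}{-5 + y}$
$x{\left(R{\left(3 \right)} \right)} - 3314 = \frac{1}{-5 + \frac{1}{5} \cdot 3} - 3314 = \frac{1}{-5 + \frac{3}{5}} - 3314 = \frac{1}{- \frac{22}{5}} - 3314 = - \frac{5}{22} - 3314 = - \frac{72913}{22}$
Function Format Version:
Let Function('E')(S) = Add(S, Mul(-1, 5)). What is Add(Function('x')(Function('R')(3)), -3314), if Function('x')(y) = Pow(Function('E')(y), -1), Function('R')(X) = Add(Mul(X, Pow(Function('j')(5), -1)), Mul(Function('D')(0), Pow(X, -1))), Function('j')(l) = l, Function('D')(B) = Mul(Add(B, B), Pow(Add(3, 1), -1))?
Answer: Rational(-72913, 22) ≈ -3314.2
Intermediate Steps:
Function('E')(S) = Add(-5, S) (Function('E')(S) = Add(S, -5) = Add(-5, S))
Function('D')(B) = Mul(Rational(1, 2), B) (Function('D')(B) = Mul(Mul(2, B), Pow(4, -1)) = Mul(Mul(2, B), Rational(1, 4)) = Mul(Rational(1, 2), B))
Function('R')(X) = Mul(Rational(1, 5), X) (Function('R')(X) = Add(Mul(X, Pow(5, -1)), Mul(Mul(Rational(1, 2), 0), Pow(X, -1))) = Add(Mul(X, Rational(1, 5)), Mul(0, Pow(X, -1))) = Add(Mul(Rational(1, 5), X), 0) = Mul(Rational(1, 5), X))
Function('x')(y) = Pow(Add(-5, y), -1)
Add(Function('x')(Function('R')(3)), -3314) = Add(Pow(Add(-5, Mul(Rational(1, 5), 3)), -1), -3314) = Add(Pow(Add(-5, Rational(3, 5)), -1), -3314) = Add(Pow(Rational(-22, 5), -1), -3314) = Add(Rational(-5, 22), -3314) = Rational(-72913, 22)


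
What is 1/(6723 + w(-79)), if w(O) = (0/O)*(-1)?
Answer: 1/6723 ≈ 0.00014874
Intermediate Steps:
w(O) = 0 (w(O) = 0*(-1) = 0)
1/(6723 + w(-79)) = 1/(6723 + 0) = 1/6723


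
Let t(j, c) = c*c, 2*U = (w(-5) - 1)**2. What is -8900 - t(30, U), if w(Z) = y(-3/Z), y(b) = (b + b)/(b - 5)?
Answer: -130314504/14641 ≈ -8900.7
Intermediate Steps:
y(b) = 2*b/(-5 + b) (y(b) = (2*b)/(-5 + b) = 2*b/(-5 + b))
w(Z) = -6/(Z*(-5 - 3/Z)) (w(Z) = 2*(-3/Z)/(-5 - 3/Z) = -6/(Z*(-5 - 3/Z)))
U = 98/121 (U = (6/(3 + 5*(-5)) - 1)**2/2 = (6/(3 - 25) - 1)**2/2 = (6/(-22) - 1)**2/2 = (6*(-1/22) - 1)**2/2 = (-3/11 - 1)**2/2 = (-14/11)**2/2 = (1/2)*(196/121) = 98/121 ≈ 0.80992)
t(j, c) = c**2
-8900 - t(30, U) = -8900 - (98/121)**2 = -8900 - 1*9604/14641 = -8900 - 9604/14641 = -130314504/14641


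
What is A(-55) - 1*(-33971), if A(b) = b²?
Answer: 36996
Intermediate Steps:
A(-55) - 1*(-33971) = (-55)² - 1*(-33971) = 3025 + 33971 = 36996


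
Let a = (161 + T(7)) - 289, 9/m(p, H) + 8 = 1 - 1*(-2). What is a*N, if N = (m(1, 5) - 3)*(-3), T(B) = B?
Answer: -8712/5 ≈ -1742.4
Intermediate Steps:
m(p, H) = -9/5 (m(p, H) = 9/(-8 + (1 - 1*(-2))) = 9/(-8 + (1 + 2)) = 9/(-8 + 3) = 9/(-5) = 9*(-⅕) = -9/5)
N = 72/5 (N = (-9/5 - 3)*(-3) = -24/5*(-3) = 72/5 ≈ 14.400)
a = -121 (a = (161 + 7) - 289 = 168 - 289 = -121)
a*N = -121*72/5 = -8712/5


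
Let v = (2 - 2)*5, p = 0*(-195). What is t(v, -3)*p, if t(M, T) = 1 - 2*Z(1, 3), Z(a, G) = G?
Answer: 0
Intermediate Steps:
p = 0
v = 0 (v = 0*5 = 0)
t(M, T) = -5 (t(M, T) = 1 - 2*3 = 1 - 6 = -5)
t(v, -3)*p = -5*0 = 0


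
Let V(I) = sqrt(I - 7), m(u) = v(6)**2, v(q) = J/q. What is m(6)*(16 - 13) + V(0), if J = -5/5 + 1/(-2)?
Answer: 3/16 + I*sqrt(7) ≈ 0.1875 + 2.6458*I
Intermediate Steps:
J = -3/2 (J = -5*1/5 + 1*(-1/2) = -1 - 1/2 = -3/2 ≈ -1.5000)
v(q) = -3/(2*q)
m(u) = 1/16 (m(u) = (-3/2/6)**2 = (-3/2*1/6)**2 = (-1/4)**2 = 1/16)
V(I) = sqrt(-7 + I)
m(6)*(16 - 13) + V(0) = (16 - 13)/16 + sqrt(-7 + 0) = (1/16)*3 + sqrt(-7) = 3/16 + I*sqrt(7)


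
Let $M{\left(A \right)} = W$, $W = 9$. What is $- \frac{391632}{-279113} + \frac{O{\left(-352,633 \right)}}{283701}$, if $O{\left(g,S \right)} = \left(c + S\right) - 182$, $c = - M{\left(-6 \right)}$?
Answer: $\frac{111229757978}{79184637213} \approx 1.4047$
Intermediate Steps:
$M{\left(A \right)} = 9$
$c = -9$ ($c = \left(-1\right) 9 = -9$)
$O{\left(g,S \right)} = -191 + S$ ($O{\left(g,S \right)} = \left(-9 + S\right) - 182 = -191 + S$)
$- \frac{391632}{-279113} + \frac{O{\left(-352,633 \right)}}{283701} = - \frac{391632}{-279113} + \frac{-191 + 633}{283701} = \left(-391632\right) \left(- \frac{1}{279113}\right) + 442 \cdot \frac{1}{283701} = \frac{391632}{279113} + \frac{442}{283701} = \frac{111229757978}{79184637213}$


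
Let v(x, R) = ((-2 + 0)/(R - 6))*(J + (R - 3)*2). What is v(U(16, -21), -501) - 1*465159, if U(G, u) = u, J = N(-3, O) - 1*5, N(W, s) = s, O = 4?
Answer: -235837631/507 ≈ -4.6516e+5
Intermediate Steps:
J = -1 (J = 4 - 1*5 = 4 - 5 = -1)
v(x, R) = -2*(-7 + 2*R)/(-6 + R) (v(x, R) = ((-2 + 0)/(R - 6))*(-1 + (R - 3)*2) = (-2/(-6 + R))*(-1 + (-3 + R)*2) = (-2/(-6 + R))*(-1 + (-6 + 2*R)) = (-2/(-6 + R))*(-7 + 2*R) = -2*(-7 + 2*R)/(-6 + R))
v(U(16, -21), -501) - 1*465159 = 2*(7 - 2*(-501))/(-6 - 501) - 1*465159 = 2*(7 + 1002)/(-507) - 465159 = 2*(-1/507)*1009 - 465159 = -2018/507 - 465159 = -235837631/507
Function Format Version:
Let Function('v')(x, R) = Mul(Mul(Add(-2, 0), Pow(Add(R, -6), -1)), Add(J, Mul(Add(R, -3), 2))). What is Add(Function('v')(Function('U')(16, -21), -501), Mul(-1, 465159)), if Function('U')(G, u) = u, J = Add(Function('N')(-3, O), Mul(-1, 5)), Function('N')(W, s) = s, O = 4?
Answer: Rational(-235837631, 507) ≈ -4.6516e+5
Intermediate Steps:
J = -1 (J = Add(4, Mul(-1, 5)) = Add(4, -5) = -1)
Function('v')(x, R) = Mul(-2, Pow(Add(-6, R), -1), Add(-7, Mul(2, R))) (Function('v')(x, R) = Mul(Mul(Add(-2, 0), Pow(Add(R, -6), -1)), Add(-1, Mul(Add(R, -3), 2))) = Mul(Mul(-2, Pow(Add(-6, R), -1)), Add(-1, Mul(Add(-3, R), 2))) = Mul(Mul(-2, Pow(Add(-6, R), -1)), Add(-1, Add(-6, Mul(2, R)))) = Mul(Mul(-2, Pow(Add(-6, R), -1)), Add(-7, Mul(2, R))) = Mul(-2, Pow(Add(-6, R), -1), Add(-7, Mul(2, R))))
Add(Function('v')(Function('U')(16, -21), -501), Mul(-1, 465159)) = Add(Mul(2, Pow(Add(-6, -501), -1), Add(7, Mul(-2, -501))), Mul(-1, 465159)) = Add(Mul(2, Pow(-507, -1), Add(7, 1002)), -465159) = Add(Mul(2, Rational(-1, 507), 1009), -465159) = Add(Rational(-2018, 507), -465159) = Rational(-235837631, 507)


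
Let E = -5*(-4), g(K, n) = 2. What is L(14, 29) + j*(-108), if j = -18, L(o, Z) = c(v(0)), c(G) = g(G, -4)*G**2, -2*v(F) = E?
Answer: 2144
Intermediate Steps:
E = 20
v(F) = -10 (v(F) = -1/2*20 = -10)
c(G) = 2*G**2
L(o, Z) = 200 (L(o, Z) = 2*(-10)**2 = 2*100 = 200)
L(14, 29) + j*(-108) = 200 - 18*(-108) = 200 + 1944 = 2144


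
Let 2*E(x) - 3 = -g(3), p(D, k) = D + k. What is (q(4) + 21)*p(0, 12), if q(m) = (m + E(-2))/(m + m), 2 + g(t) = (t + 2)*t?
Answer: 501/2 ≈ 250.50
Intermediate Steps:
g(t) = -2 + t*(2 + t) (g(t) = -2 + (t + 2)*t = -2 + (2 + t)*t = -2 + t*(2 + t))
E(x) = -5 (E(x) = 3/2 + (-(-2 + 3² + 2*3))/2 = 3/2 + (-(-2 + 9 + 6))/2 = 3/2 + (-1*13)/2 = 3/2 + (½)*(-13) = 3/2 - 13/2 = -5)
q(m) = (-5 + m)/(2*m) (q(m) = (m - 5)/(m + m) = (-5 + m)/((2*m)) = (-5 + m)*(1/(2*m)) = (-5 + m)/(2*m))
(q(4) + 21)*p(0, 12) = ((½)*(-5 + 4)/4 + 21)*(0 + 12) = ((½)*(¼)*(-1) + 21)*12 = (-⅛ + 21)*12 = (167/8)*12 = 501/2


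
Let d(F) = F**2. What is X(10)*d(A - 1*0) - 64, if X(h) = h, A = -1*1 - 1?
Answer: -24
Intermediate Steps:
A = -2 (A = -1 - 1 = -2)
X(10)*d(A - 1*0) - 64 = 10*(-2 - 1*0)**2 - 64 = 10*(-2 + 0)**2 - 64 = 10*(-2)**2 - 64 = 10*4 - 64 = 40 - 64 = -24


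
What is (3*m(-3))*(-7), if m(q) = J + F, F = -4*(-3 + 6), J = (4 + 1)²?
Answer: -273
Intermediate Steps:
J = 25 (J = 5² = 25)
F = -12 (F = -4*3 = -12)
m(q) = 13 (m(q) = 25 - 12 = 13)
(3*m(-3))*(-7) = (3*13)*(-7) = 39*(-7) = -273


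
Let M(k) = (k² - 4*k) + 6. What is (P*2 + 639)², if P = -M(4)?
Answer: 393129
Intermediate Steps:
M(k) = 6 + k² - 4*k
P = -6 (P = -(6 + 4² - 4*4) = -(6 + 16 - 16) = -1*6 = -6)
(P*2 + 639)² = (-6*2 + 639)² = (-12 + 639)² = 627² = 393129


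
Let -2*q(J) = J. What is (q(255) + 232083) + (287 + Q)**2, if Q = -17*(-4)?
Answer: 715961/2 ≈ 3.5798e+5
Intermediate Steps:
q(J) = -J/2
Q = 68
(q(255) + 232083) + (287 + Q)**2 = (-1/2*255 + 232083) + (287 + 68)**2 = (-255/2 + 232083) + 355**2 = 463911/2 + 126025 = 715961/2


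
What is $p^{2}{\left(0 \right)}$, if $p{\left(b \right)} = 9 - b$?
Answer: $81$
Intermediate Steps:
$p^{2}{\left(0 \right)} = \left(9 - 0\right)^{2} = \left(9 + 0\right)^{2} = 9^{2} = 81$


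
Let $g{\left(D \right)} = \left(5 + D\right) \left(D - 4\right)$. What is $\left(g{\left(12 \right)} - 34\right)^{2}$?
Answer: $10404$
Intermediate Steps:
$g{\left(D \right)} = \left(-4 + D\right) \left(5 + D\right)$ ($g{\left(D \right)} = \left(5 + D\right) \left(-4 + D\right) = \left(-4 + D\right) \left(5 + D\right)$)
$\left(g{\left(12 \right)} - 34\right)^{2} = \left(\left(-20 + 12 + 12^{2}\right) - 34\right)^{2} = \left(\left(-20 + 12 + 144\right) - 34\right)^{2} = \left(136 - 34\right)^{2} = 102^{2} = 10404$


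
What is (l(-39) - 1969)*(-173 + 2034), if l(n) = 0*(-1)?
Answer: -3664309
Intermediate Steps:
l(n) = 0
(l(-39) - 1969)*(-173 + 2034) = (0 - 1969)*(-173 + 2034) = -1969*1861 = -3664309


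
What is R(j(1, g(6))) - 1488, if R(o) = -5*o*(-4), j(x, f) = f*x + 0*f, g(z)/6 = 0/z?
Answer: -1488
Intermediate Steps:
g(z) = 0 (g(z) = 6*(0/z) = 6*0 = 0)
j(x, f) = f*x (j(x, f) = f*x + 0 = f*x)
R(o) = 20*o
R(j(1, g(6))) - 1488 = 20*(0*1) - 1488 = 20*0 - 1488 = 0 - 1488 = -1488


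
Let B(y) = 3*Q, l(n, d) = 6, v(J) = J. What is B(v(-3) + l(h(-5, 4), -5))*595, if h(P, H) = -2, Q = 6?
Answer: 10710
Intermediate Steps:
B(y) = 18 (B(y) = 3*6 = 18)
B(v(-3) + l(h(-5, 4), -5))*595 = 18*595 = 10710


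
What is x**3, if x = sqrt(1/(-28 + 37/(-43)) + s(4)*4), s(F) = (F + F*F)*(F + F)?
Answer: 794197*sqrt(985598477)/1540081 ≈ 16190.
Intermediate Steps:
s(F) = 2*F*(F + F**2) (s(F) = (F + F**2)*(2*F) = 2*F*(F + F**2))
x = sqrt(985598477)/1241 (x = sqrt(1/(-28 + 37/(-43)) + (2*4**2*(1 + 4))*4) = sqrt(1/(-28 + 37*(-1/43)) + (2*16*5)*4) = sqrt(1/(-28 - 37/43) + 160*4) = sqrt(1/(-1241/43) + 640) = sqrt(-43/1241 + 640) = sqrt(794197/1241) = sqrt(985598477)/1241 ≈ 25.298)
x**3 = (sqrt(985598477)/1241)**3 = 794197*sqrt(985598477)/1540081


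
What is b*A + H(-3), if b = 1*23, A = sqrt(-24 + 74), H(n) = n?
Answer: -3 + 115*sqrt(2) ≈ 159.63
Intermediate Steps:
A = 5*sqrt(2) (A = sqrt(50) = 5*sqrt(2) ≈ 7.0711)
b = 23
b*A + H(-3) = 23*(5*sqrt(2)) - 3 = 115*sqrt(2) - 3 = -3 + 115*sqrt(2)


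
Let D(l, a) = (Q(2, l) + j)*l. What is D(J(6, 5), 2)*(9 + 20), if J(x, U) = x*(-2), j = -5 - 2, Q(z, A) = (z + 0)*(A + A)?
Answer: 19140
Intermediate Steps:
Q(z, A) = 2*A*z (Q(z, A) = z*(2*A) = 2*A*z)
j = -7
J(x, U) = -2*x
D(l, a) = l*(-7 + 4*l) (D(l, a) = (2*l*2 - 7)*l = (4*l - 7)*l = (-7 + 4*l)*l = l*(-7 + 4*l))
D(J(6, 5), 2)*(9 + 20) = ((-2*6)*(-7 + 4*(-2*6)))*(9 + 20) = -12*(-7 + 4*(-12))*29 = -12*(-7 - 48)*29 = -12*(-55)*29 = 660*29 = 19140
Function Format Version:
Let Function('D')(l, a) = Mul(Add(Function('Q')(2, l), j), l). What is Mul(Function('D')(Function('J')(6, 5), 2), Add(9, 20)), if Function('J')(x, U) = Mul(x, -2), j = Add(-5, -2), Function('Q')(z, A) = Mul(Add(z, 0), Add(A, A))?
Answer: 19140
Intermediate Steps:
Function('Q')(z, A) = Mul(2, A, z) (Function('Q')(z, A) = Mul(z, Mul(2, A)) = Mul(2, A, z))
j = -7
Function('J')(x, U) = Mul(-2, x)
Function('D')(l, a) = Mul(l, Add(-7, Mul(4, l))) (Function('D')(l, a) = Mul(Add(Mul(2, l, 2), -7), l) = Mul(Add(Mul(4, l), -7), l) = Mul(Add(-7, Mul(4, l)), l) = Mul(l, Add(-7, Mul(4, l))))
Mul(Function('D')(Function('J')(6, 5), 2), Add(9, 20)) = Mul(Mul(Mul(-2, 6), Add(-7, Mul(4, Mul(-2, 6)))), Add(9, 20)) = Mul(Mul(-12, Add(-7, Mul(4, -12))), 29) = Mul(Mul(-12, Add(-7, -48)), 29) = Mul(Mul(-12, -55), 29) = Mul(660, 29) = 19140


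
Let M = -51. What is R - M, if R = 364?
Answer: 415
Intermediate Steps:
R - M = 364 - 1*(-51) = 364 + 51 = 415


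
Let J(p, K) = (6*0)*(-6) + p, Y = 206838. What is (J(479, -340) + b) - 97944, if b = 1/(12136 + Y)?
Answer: -21342300909/218974 ≈ -97465.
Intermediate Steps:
b = 1/218974 (b = 1/(12136 + 206838) = 1/218974 ≈ 4.5668e-6)
J(p, K) = p (J(p, K) = 0*(-6) + p = 0 + p = p)
(J(479, -340) + b) - 97944 = (479 + 1/218974) - 97944 = 104888547/218974 - 97944 = -21342300909/218974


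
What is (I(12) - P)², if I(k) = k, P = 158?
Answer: 21316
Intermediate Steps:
(I(12) - P)² = (12 - 1*158)² = (12 - 158)² = (-146)² = 21316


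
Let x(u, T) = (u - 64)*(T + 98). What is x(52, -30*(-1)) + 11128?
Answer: 9592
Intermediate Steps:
x(u, T) = (-64 + u)*(98 + T)
x(52, -30*(-1)) + 11128 = (-6272 - (-1920)*(-1) + 98*52 - 30*(-1)*52) + 11128 = (-6272 - 64*30 + 5096 + 30*52) + 11128 = (-6272 - 1920 + 5096 + 1560) + 11128 = -1536 + 11128 = 9592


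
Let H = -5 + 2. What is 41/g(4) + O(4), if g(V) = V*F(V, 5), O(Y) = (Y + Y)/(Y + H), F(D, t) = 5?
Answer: 201/20 ≈ 10.050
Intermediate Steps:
H = -3
O(Y) = 2*Y/(-3 + Y) (O(Y) = (Y + Y)/(Y - 3) = (2*Y)/(-3 + Y) = 2*Y/(-3 + Y))
g(V) = 5*V (g(V) = V*5 = 5*V)
41/g(4) + O(4) = 41/((5*4)) + 2*4/(-3 + 4) = 41/20 + 2*4/1 = 41*(1/20) + 2*4*1 = 41/20 + 8 = 201/20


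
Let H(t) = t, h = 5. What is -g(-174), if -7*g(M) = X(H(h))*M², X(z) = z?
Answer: 151380/7 ≈ 21626.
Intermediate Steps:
g(M) = -5*M²/7
-g(-174) = -(-5)*(-174)²/7 = -(-5)*30276/7 = -1*(-151380/7) = 151380/7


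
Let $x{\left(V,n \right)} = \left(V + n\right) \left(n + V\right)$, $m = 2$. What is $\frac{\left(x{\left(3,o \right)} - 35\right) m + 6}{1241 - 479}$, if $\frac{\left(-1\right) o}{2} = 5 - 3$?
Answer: $- \frac{31}{381} \approx -0.081365$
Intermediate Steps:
$o = -4$ ($o = - 2 \left(5 - 3\right) = \left(-2\right) 2 = -4$)
$x{\left(V,n \right)} = \left(V + n\right)^{2}$ ($x{\left(V,n \right)} = \left(V + n\right) \left(V + n\right) = \left(V + n\right)^{2}$)
$\frac{\left(x{\left(3,o \right)} - 35\right) m + 6}{1241 - 479} = \frac{\left(\left(3 - 4\right)^{2} - 35\right) 2 + 6}{1241 - 479} = \frac{\left(\left(-1\right)^{2} - 35\right) 2 + 6}{762} = \left(\left(1 - 35\right) 2 + 6\right) \frac{1}{762} = \left(\left(-34\right) 2 + 6\right) \frac{1}{762} = \left(-68 + 6\right) \frac{1}{762} = \left(-62\right) \frac{1}{762} = - \frac{31}{381}$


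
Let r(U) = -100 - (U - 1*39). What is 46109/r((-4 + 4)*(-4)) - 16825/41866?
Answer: -1931425719/2553826 ≈ -756.29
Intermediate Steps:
r(U) = -61 - U (r(U) = -100 - (U - 39) = -100 - (-39 + U) = -100 + (39 - U) = -61 - U)
46109/r((-4 + 4)*(-4)) - 16825/41866 = 46109/(-61 - (-4 + 4)*(-4)) - 16825/41866 = 46109/(-61 - 0*(-4)) - 16825*1/41866 = 46109/(-61 - 1*0) - 16825/41866 = 46109/(-61 + 0) - 16825/41866 = 46109/(-61) - 16825/41866 = 46109*(-1/61) - 16825/41866 = -46109/61 - 16825/41866 = -1931425719/2553826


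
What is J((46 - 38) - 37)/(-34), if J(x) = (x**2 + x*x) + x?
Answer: -1653/34 ≈ -48.618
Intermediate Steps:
J(x) = x + 2*x**2 (J(x) = (x**2 + x**2) + x = 2*x**2 + x = x + 2*x**2)
J((46 - 38) - 37)/(-34) = (((46 - 38) - 37)*(1 + 2*((46 - 38) - 37)))/(-34) = -(8 - 37)*(1 + 2*(8 - 37))/34 = -(-29)*(1 + 2*(-29))/34 = -(-29)*(1 - 58)/34 = -(-29)*(-57)/34 = -1/34*1653 = -1653/34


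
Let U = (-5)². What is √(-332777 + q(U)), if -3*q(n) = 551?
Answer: I*√2996646/3 ≈ 577.03*I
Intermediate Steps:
U = 25
q(n) = -551/3 (q(n) = -⅓*551 = -551/3)
√(-332777 + q(U)) = √(-332777 - 551/3) = √(-998882/3) = I*√2996646/3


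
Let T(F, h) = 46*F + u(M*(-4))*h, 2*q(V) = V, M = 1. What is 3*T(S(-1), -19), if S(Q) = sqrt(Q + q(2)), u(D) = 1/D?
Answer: 57/4 ≈ 14.250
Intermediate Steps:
q(V) = V/2
S(Q) = sqrt(1 + Q) (S(Q) = sqrt(Q + (1/2)*2) = sqrt(Q + 1) = sqrt(1 + Q))
T(F, h) = 46*F - h/4 (T(F, h) = 46*F + h/((1*(-4))) = 46*F + h/(-4) = 46*F - h/4)
3*T(S(-1), -19) = 3*(46*sqrt(1 - 1) - 1/4*(-19)) = 3*(46*sqrt(0) + 19/4) = 3*(46*0 + 19/4) = 3*(0 + 19/4) = 3*(19/4) = 57/4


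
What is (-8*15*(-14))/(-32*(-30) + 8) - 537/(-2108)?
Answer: 507657/255068 ≈ 1.9903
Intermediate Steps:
(-8*15*(-14))/(-32*(-30) + 8) - 537/(-2108) = (-120*(-14))/(960 + 8) - 537*(-1/2108) = 1680/968 + 537/2108 = 1680*(1/968) + 537/2108 = 210/121 + 537/2108 = 507657/255068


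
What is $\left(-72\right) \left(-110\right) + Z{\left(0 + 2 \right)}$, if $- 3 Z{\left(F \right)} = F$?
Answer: $\frac{23758}{3} \approx 7919.3$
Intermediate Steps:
$Z{\left(F \right)} = - \frac{F}{3}$
$\left(-72\right) \left(-110\right) + Z{\left(0 + 2 \right)} = \left(-72\right) \left(-110\right) - \frac{0 + 2}{3} = 7920 - \frac{2}{3} = \frac{23758}{3}$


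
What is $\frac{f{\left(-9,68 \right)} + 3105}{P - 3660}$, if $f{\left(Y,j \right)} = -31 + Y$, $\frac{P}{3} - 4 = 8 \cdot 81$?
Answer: $- \frac{3065}{1704} \approx -1.7987$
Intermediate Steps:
$P = 1956$ ($P = 12 + 3 \cdot 8 \cdot 81 = 12 + 3 \cdot 648 = 12 + 1944 = 1956$)
$\frac{f{\left(-9,68 \right)} + 3105}{P - 3660} = \frac{\left(-31 - 9\right) + 3105}{1956 - 3660} = \frac{-40 + 3105}{-1704} = 3065 \left(- \frac{1}{1704}\right) = - \frac{3065}{1704}$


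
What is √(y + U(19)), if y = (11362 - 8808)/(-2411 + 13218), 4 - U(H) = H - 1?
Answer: 2*I*√401869102/10807 ≈ 3.7099*I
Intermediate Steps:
U(H) = 5 - H (U(H) = 4 - (H - 1) = 4 - (-1 + H) = 4 + (1 - H) = 5 - H)
y = 2554/10807 ≈ 0.23633
√(y + U(19)) = √(2554/10807 + (5 - 1*19)) = √(2554/10807 + (5 - 19)) = √(2554/10807 - 14) = √(-148744/10807) = 2*I*√401869102/10807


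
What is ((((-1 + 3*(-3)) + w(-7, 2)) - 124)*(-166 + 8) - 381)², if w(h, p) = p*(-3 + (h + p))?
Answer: 543775761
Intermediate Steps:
w(h, p) = p*(-3 + h + p)
((((-1 + 3*(-3)) + w(-7, 2)) - 124)*(-166 + 8) - 381)² = ((((-1 + 3*(-3)) + 2*(-3 - 7 + 2)) - 124)*(-166 + 8) - 381)² = ((((-1 - 9) + 2*(-8)) - 124)*(-158) - 381)² = (((-10 - 16) - 124)*(-158) - 381)² = ((-26 - 124)*(-158) - 381)² = (-150*(-158) - 381)² = (23700 - 381)² = 23319² = 543775761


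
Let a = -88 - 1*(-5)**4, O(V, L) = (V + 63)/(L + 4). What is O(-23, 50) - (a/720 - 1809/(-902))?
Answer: -267431/974160 ≈ -0.27452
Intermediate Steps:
O(V, L) = (63 + V)/(4 + L)
a = -713 (a = -88 - 1*625 = -88 - 625 = -713)
O(-23, 50) - (a/720 - 1809/(-902)) = (63 - 23)/(4 + 50) - (-713/720 - 1809/(-902)) = 40/54 - (-713*1/720 - 1809*(-1/902)) = (1/54)*40 - (-713/720 + 1809/902) = 20/27 - 1*329677/324720 = 20/27 - 329677/324720 = -267431/974160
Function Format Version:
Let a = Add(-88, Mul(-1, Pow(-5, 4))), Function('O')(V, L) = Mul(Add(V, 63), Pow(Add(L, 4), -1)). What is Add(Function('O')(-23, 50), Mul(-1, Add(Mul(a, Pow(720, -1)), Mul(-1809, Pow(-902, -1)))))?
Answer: Rational(-267431, 974160) ≈ -0.27452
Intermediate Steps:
Function('O')(V, L) = Mul(Pow(Add(4, L), -1), Add(63, V)) (Function('O')(V, L) = Mul(Add(63, V), Pow(Add(4, L), -1)) = Mul(Pow(Add(4, L), -1), Add(63, V)))
a = -713 (a = Add(-88, Mul(-1, 625)) = Add(-88, -625) = -713)
Add(Function('O')(-23, 50), Mul(-1, Add(Mul(a, Pow(720, -1)), Mul(-1809, Pow(-902, -1))))) = Add(Mul(Pow(Add(4, 50), -1), Add(63, -23)), Mul(-1, Add(Mul(-713, Pow(720, -1)), Mul(-1809, Pow(-902, -1))))) = Add(Mul(Pow(54, -1), 40), Mul(-1, Add(Mul(-713, Rational(1, 720)), Mul(-1809, Rational(-1, 902))))) = Add(Mul(Rational(1, 54), 40), Mul(-1, Add(Rational(-713, 720), Rational(1809, 902)))) = Add(Rational(20, 27), Mul(-1, Rational(329677, 324720))) = Add(Rational(20, 27), Rational(-329677, 324720)) = Rational(-267431, 974160)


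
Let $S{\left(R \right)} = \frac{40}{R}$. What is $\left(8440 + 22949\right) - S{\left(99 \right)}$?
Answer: $\frac{3107471}{99} \approx 31389.0$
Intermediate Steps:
$\left(8440 + 22949\right) - S{\left(99 \right)} = \left(8440 + 22949\right) - \frac{40}{99} = 31389 - 40 \cdot \frac{1}{99} = 31389 - \frac{40}{99} = \frac{3107471}{99}$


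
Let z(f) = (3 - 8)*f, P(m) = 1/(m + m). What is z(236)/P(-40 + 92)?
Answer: -122720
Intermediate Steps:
P(m) = 1/(2*m)
z(f) = -5*f
z(236)/P(-40 + 92) = (-5*236)/((1/(2*(-40 + 92)))) = -1180/((1/2)/52) = -1180/((1/2)*(1/52)) = -1180/1/104 = -1180*104 = -122720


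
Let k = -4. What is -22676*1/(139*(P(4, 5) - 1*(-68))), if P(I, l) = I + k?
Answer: -5669/2363 ≈ -2.3991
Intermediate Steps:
P(I, l) = -4 + I (P(I, l) = I - 4 = -4 + I)
-22676*1/(139*(P(4, 5) - 1*(-68))) = -22676*1/(139*((-4 + 4) - 1*(-68))) = -22676*1/(139*(0 + 68)) = -22676/(139*68) = -22676/9452 = -22676*1/9452 = -5669/2363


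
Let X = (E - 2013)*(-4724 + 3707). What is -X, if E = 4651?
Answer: 2682846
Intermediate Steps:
X = -2682846 (X = (4651 - 2013)*(-4724 + 3707) = 2638*(-1017) = -2682846)
-X = -1*(-2682846) = 2682846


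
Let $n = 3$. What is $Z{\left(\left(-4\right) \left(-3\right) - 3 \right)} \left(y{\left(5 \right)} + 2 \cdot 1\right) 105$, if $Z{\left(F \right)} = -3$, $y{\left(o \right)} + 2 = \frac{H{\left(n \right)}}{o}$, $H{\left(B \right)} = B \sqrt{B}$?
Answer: $- 189 \sqrt{3} \approx -327.36$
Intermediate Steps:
$H{\left(B \right)} = B^{\frac{3}{2}}$
$y{\left(o \right)} = -2 + \frac{3 \sqrt{3}}{o}$ ($y{\left(o \right)} = -2 + \frac{3^{\frac{3}{2}}}{o} = -2 + \frac{3 \sqrt{3}}{o}$)
$Z{\left(\left(-4\right) \left(-3\right) - 3 \right)} \left(y{\left(5 \right)} + 2 \cdot 1\right) 105 = - 3 \left(\left(-2 + \frac{3 \sqrt{3}}{5}\right) + 2 \cdot 1\right) 105 = - 3 \left(\left(-2 + 3 \sqrt{3} \cdot \frac{1}{5}\right) + 2\right) 105 = - 3 \left(\left(-2 + \frac{3 \sqrt{3}}{5}\right) + 2\right) 105 = - 3 \frac{3 \sqrt{3}}{5} \cdot 105 = - \frac{9 \sqrt{3}}{5} \cdot 105 = - 189 \sqrt{3}$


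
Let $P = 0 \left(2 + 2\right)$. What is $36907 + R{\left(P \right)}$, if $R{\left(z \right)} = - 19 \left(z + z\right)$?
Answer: $36907$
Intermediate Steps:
$P = 0$ ($P = 0 \cdot 4 = 0$)
$R{\left(z \right)} = - 38 z$ ($R{\left(z \right)} = - 19 \cdot 2 z = - 38 z$)
$36907 + R{\left(P \right)} = 36907 - 0 = 36907 + 0 = 36907$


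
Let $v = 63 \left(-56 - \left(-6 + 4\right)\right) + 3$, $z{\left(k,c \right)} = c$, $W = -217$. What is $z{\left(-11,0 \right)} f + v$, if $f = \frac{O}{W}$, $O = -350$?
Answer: $-3399$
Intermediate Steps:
$f = \frac{50}{31}$ ($f = - \frac{350}{-217} = \left(-350\right) \left(- \frac{1}{217}\right) = \frac{50}{31} \approx 1.6129$)
$v = -3399$ ($v = 63 \left(-56 - -2\right) + 3 = 63 \left(-56 + 2\right) + 3 = 63 \left(-54\right) + 3 = -3402 + 3 = -3399$)
$z{\left(-11,0 \right)} f + v = 0 \cdot \frac{50}{31} - 3399 = 0 - 3399 = -3399$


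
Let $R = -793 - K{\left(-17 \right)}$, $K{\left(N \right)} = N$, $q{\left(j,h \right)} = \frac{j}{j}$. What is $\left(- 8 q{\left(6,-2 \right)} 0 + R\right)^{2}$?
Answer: $602176$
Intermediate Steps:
$q{\left(j,h \right)} = 1$
$R = -776$ ($R = -793 - -17 = -793 + 17 = -776$)
$\left(- 8 q{\left(6,-2 \right)} 0 + R\right)^{2} = \left(\left(-8\right) 1 \cdot 0 - 776\right)^{2} = \left(\left(-8\right) 0 - 776\right)^{2} = \left(0 - 776\right)^{2} = \left(-776\right)^{2} = 602176$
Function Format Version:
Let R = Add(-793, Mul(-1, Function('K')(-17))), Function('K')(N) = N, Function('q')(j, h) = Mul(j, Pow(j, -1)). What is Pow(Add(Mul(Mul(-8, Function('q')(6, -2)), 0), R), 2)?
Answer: 602176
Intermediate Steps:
Function('q')(j, h) = 1
R = -776 (R = Add(-793, Mul(-1, -17)) = Add(-793, 17) = -776)
Pow(Add(Mul(Mul(-8, Function('q')(6, -2)), 0), R), 2) = Pow(Add(Mul(Mul(-8, 1), 0), -776), 2) = Pow(Add(Mul(-8, 0), -776), 2) = Pow(Add(0, -776), 2) = Pow(-776, 2) = 602176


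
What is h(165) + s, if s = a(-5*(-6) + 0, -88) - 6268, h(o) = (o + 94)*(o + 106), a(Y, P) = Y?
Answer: 63951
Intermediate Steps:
h(o) = (94 + o)*(106 + o)
s = -6238 (s = (-5*(-6) + 0) - 6268 = (30 + 0) - 6268 = 30 - 6268 = -6238)
h(165) + s = (9964 + 165² + 200*165) - 6238 = (9964 + 27225 + 33000) - 6238 = 70189 - 6238 = 63951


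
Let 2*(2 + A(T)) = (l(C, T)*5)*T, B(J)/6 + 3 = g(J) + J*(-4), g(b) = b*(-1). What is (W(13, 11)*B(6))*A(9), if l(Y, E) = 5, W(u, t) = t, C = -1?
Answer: -240669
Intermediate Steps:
g(b) = -b
B(J) = -18 - 30*J (B(J) = -18 + 6*(-J + J*(-4)) = -18 + 6*(-J - 4*J) = -18 + 6*(-5*J) = -18 - 30*J)
A(T) = -2 + 25*T/2 (A(T) = -2 + ((5*5)*T)/2 = -2 + (25*T)/2 = -2 + 25*T/2)
(W(13, 11)*B(6))*A(9) = (11*(-18 - 30*6))*(-2 + (25/2)*9) = (11*(-18 - 180))*(-2 + 225/2) = (11*(-198))*(221/2) = -2178*221/2 = -240669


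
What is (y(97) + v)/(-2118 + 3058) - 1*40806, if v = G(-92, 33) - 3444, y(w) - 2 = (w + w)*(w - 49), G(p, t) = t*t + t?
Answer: -9587662/235 ≈ -40799.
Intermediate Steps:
G(p, t) = t + t**2 (G(p, t) = t**2 + t = t + t**2)
y(w) = 2 + 2*w*(-49 + w) (y(w) = 2 + (w + w)*(w - 49) = 2 + (2*w)*(-49 + w) = 2 + 2*w*(-49 + w))
v = -2322 (v = 33*(1 + 33) - 3444 = 33*34 - 3444 = 1122 - 3444 = -2322)
(y(97) + v)/(-2118 + 3058) - 1*40806 = ((2 - 98*97 + 2*97**2) - 2322)/(-2118 + 3058) - 1*40806 = ((2 - 9506 + 2*9409) - 2322)/940 - 40806 = ((2 - 9506 + 18818) - 2322)*(1/940) - 40806 = (9314 - 2322)*(1/940) - 40806 = 6992*(1/940) - 40806 = 1748/235 - 40806 = -9587662/235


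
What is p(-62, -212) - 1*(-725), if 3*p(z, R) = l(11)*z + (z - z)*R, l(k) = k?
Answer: 1493/3 ≈ 497.67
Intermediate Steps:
p(z, R) = 11*z/3 (p(z, R) = (11*z + (z - z)*R)/3 = (11*z + 0*R)/3 = (11*z + 0)/3 = (11*z)/3 = 11*z/3)
p(-62, -212) - 1*(-725) = (11/3)*(-62) - 1*(-725) = -682/3 + 725 = 1493/3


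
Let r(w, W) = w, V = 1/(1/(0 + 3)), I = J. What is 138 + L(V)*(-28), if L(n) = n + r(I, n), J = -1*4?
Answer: 166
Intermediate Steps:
J = -4
I = -4
V = 3 (V = 1/(1/3) = 1/(⅓) = 3)
L(n) = -4 + n (L(n) = n - 4 = -4 + n)
138 + L(V)*(-28) = 138 + (-4 + 3)*(-28) = 138 - 1*(-28) = 138 + 28 = 166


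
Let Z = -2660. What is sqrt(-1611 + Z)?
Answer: I*sqrt(4271) ≈ 65.353*I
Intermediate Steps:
sqrt(-1611 + Z) = sqrt(-1611 - 2660) = sqrt(-4271) = I*sqrt(4271)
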